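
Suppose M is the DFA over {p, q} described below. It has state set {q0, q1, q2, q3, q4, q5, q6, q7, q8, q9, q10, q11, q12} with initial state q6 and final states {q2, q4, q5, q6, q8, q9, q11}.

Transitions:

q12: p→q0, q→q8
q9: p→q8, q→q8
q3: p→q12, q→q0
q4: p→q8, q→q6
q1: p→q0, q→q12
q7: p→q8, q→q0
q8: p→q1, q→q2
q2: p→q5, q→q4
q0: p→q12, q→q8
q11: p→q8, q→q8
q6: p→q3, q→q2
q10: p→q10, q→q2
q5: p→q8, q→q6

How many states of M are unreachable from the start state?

4

Starting at q6 and following transitions, the reachable set is {q0, q1, q2, q3, q4, q5, q6, q8, q12}. That leaves q7, q9, q10, q11 unreachable — 4 in total.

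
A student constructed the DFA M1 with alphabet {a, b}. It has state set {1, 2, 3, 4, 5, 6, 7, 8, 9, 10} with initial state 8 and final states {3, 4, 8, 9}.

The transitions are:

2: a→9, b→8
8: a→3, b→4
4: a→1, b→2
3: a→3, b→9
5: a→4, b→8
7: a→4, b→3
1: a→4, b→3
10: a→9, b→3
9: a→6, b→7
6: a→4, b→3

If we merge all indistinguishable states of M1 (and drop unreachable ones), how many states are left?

3

States {5,10} cannot be reached from the start state, so discard them.
Start with accepting vs non-accepting: {3,4,8,9} | {1,2,6,7}.
On input a, block {3,4,8,9} splits into {3,8} and {4,9}.
No further refinement is possible. Final partition (3 blocks): {3,8} | {1,2,6,7} | {4,9}.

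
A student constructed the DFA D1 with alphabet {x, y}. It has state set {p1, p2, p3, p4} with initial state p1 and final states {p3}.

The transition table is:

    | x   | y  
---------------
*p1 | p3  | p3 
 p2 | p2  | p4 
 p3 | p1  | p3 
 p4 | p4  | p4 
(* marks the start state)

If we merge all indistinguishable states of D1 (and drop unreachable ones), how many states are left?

Reachable states from the start: {p1,p3}. Unreachable: {p2,p4} — drop them.
Start with accepting vs non-accepting: {p3} | {p1}.
No further refinement is possible. Final partition (2 blocks): {p3} | {p1}.

2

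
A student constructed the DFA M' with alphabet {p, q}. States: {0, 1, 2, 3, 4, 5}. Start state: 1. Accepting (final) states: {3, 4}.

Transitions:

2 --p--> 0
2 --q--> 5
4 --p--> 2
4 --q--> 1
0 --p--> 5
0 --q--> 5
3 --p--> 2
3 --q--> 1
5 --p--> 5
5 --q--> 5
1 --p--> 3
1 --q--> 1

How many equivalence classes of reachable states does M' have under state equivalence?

3

States {4} cannot be reached from the start state, so discard them.
P0 = {3} | {0,1,2,5}.
Split {0,1,2,5} by δ(·,p) → {0,2,5} and {1}.
Stable partition: {3} | {0,2,5} | {1} — 3 equivalence classes.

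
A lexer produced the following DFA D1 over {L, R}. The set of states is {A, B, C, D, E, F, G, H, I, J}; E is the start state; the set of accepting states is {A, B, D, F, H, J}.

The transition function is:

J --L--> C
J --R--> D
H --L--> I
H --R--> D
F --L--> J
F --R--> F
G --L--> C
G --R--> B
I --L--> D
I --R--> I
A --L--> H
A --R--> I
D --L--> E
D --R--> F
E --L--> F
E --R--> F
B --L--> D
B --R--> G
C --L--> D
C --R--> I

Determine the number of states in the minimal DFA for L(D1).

States {A,B,G,H} cannot be reached from the start state, so discard them.
Initial partition by acceptance: {D,F,J} | {C,E,I}.
Split {D,F,J} by δ(·,L) → {D,J} and {F}.
Refine {D,J} on symbol R: members go to different blocks, giving {D} and {J}.
Refine {C,E,I} on symbol L: members go to different blocks, giving {C,I} and {E}.
Stable partition: {D} | {C,I} | {F} | {J} | {E} — 5 equivalence classes.

5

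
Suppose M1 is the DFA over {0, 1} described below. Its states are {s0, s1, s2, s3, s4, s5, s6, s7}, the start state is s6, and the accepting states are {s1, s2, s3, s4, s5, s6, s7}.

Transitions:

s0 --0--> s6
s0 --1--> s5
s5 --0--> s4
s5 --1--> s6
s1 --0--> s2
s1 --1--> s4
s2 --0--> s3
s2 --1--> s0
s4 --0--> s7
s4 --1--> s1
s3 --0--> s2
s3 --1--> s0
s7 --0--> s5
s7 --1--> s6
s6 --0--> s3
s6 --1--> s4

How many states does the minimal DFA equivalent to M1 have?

4

Every state is reachable, so we keep all 8.
Initial partition by acceptance: {s1,s2,s3,s4,s5,s6,s7} | {s0}.
Split {s1,s2,s3,s4,s5,s6,s7} by δ(·,1) → {s1,s4,s5,s6,s7} and {s2,s3}.
On input 0, block {s1,s4,s5,s6,s7} splits into {s4,s5,s7} and {s1,s6}.
The partition is now stable with 4 blocks: {s4,s5,s7} | {s0} | {s2,s3} | {s1,s6}.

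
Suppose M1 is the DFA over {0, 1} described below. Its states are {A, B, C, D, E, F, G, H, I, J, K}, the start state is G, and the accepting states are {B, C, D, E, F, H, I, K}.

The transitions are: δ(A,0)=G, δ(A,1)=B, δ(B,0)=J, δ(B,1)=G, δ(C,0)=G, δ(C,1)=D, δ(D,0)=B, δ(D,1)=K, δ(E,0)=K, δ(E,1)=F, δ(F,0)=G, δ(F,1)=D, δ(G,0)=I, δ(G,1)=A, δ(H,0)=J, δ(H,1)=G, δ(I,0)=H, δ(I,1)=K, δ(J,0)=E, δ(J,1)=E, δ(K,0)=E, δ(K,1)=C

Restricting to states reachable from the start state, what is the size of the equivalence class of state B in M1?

All states are reachable from the start state.
Initial partition by acceptance: {B,C,D,E,F,H,I,K} | {A,G,J}.
Split {B,C,D,E,F,H,I,K} by δ(·,0) → {B,C,F,H} and {D,E,I,K}.
On input 1, block {B,C,F,H} splits into {B,H} and {C,F}.
Refine {A,G,J} on symbol 0: members go to different blocks, giving {G,J} and {A}.
Refine {G,J} on symbol 1: members go to different blocks, giving {G} and {J}.
Refine {D,E,I,K} on symbol 0: members go to different blocks, giving {D,I} and {E,K}.
Stable partition: {B,H} | {G} | {D,I} | {C,F} | {A} | {J} | {E,K} — 7 equivalence classes.
State B belongs to the block {B,H}, which has 2 states.

2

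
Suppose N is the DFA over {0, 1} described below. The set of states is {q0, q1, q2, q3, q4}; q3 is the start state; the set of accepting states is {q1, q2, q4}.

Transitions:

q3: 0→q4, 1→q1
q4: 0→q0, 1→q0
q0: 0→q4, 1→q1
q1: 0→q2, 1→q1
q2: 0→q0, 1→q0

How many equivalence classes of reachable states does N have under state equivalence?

3

Start with accepting vs non-accepting: {q1,q2,q4} | {q0,q3}.
Refine {q1,q2,q4} on symbol 0: members go to different blocks, giving {q2,q4} and {q1}.
Stable partition: {q2,q4} | {q0,q3} | {q1} — 3 equivalence classes.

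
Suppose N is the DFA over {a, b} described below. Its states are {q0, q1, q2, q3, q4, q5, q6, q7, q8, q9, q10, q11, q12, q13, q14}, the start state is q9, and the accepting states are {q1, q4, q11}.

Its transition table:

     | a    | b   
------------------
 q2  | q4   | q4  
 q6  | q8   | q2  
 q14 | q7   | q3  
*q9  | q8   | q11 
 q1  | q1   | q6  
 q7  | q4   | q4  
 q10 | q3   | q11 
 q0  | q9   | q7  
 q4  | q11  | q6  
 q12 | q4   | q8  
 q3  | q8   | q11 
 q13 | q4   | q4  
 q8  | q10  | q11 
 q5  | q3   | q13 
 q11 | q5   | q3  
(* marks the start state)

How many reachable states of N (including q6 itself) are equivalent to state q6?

States {q0,q1,q7,q12,q14} cannot be reached from the start state, so discard them.
Initial partition by acceptance: {q4,q11} | {q2,q3,q5,q6,q8,q9,q10,q13}.
Split {q4,q11} by δ(·,a) → {q4} and {q11}.
On input a, block {q2,q3,q5,q6,q8,q9,q10,q13} splits into {q3,q5,q6,q8,q9,q10} and {q2,q13}.
Refine {q3,q5,q6,q8,q9,q10} on symbol b: members go to different blocks, giving {q3,q8,q9,q10} and {q5,q6}.
The partition is now stable with 5 blocks: {q4} | {q3,q8,q9,q10} | {q11} | {q2,q13} | {q5,q6}.
The equivalence class containing q6 is {q5,q6}, of size 2.

2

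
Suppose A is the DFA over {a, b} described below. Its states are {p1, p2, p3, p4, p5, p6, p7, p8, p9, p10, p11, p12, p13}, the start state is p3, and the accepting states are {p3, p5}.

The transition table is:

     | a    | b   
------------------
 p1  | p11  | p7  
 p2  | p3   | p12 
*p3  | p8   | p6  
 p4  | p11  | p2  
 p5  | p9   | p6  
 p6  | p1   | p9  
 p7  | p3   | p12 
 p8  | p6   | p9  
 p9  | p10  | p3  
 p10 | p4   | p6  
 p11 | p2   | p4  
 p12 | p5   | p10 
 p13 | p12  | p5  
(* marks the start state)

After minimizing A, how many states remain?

States {p13} cannot be reached from the start state, so discard them.
Initial partition by acceptance: {p3,p5} | {p1,p2,p4,p6,p7,p8,p9,p10,p11,p12}.
On input a, block {p1,p2,p4,p6,p7,p8,p9,p10,p11,p12} splits into {p1,p4,p6,p8,p9,p10,p11} and {p2,p7,p12}.
On input a, block {p1,p4,p6,p8,p9,p10,p11} splits into {p1,p4,p6,p8,p9,p10} and {p11}.
Split {p1,p4,p6,p8,p9,p10} by δ(·,a) → {p6,p8,p9,p10} and {p1,p4}.
On input a, block {p6,p8,p9,p10} splits into {p6,p10} and {p8,p9}.
On input b, block {p6,p10} splits into {p6} and {p10}.
Split {p2,p7,p12} by δ(·,b) → {p2,p7} and {p12}.
On input a, block {p8,p9} splits into {p8} and {p9}.
On input a, block {p3,p5} splits into {p3} and {p5}.
No further refinement is possible. Final partition (10 blocks): {p3} | {p6} | {p2,p7} | {p11} | {p1,p4} | {p8} | {p10} | {p12} | {p9} | {p5}.

10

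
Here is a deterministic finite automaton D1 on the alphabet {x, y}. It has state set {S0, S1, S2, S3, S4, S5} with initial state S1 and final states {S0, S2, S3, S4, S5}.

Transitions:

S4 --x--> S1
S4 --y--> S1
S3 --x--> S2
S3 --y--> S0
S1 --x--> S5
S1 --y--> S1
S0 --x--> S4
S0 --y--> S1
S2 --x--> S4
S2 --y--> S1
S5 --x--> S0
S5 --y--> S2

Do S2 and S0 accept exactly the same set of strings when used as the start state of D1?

Yes

Reachable states from the start: {S0,S1,S2,S4,S5}. Unreachable: {S3} — drop them.
Start with accepting vs non-accepting: {S0,S2,S4,S5} | {S1}.
Split {S0,S2,S4,S5} by δ(·,x) → {S0,S2,S5} and {S4}.
Refine {S0,S2,S5} on symbol x: members go to different blocks, giving {S0,S2} and {S5}.
Stable partition: {S0,S2} | {S1} | {S4} | {S5} — 4 equivalence classes.
S2 and S0 lie in the same block of the stable partition, so they are equivalent — no string distinguishes them.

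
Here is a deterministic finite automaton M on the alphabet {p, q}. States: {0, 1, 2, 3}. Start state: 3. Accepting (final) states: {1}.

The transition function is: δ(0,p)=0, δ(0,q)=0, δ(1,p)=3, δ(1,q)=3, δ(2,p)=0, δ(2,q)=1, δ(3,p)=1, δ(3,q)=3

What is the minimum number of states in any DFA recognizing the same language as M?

2

States {0,2} cannot be reached from the start state, so discard them.
P0 = {1} | {3}.
No further refinement is possible. Final partition (2 blocks): {1} | {3}.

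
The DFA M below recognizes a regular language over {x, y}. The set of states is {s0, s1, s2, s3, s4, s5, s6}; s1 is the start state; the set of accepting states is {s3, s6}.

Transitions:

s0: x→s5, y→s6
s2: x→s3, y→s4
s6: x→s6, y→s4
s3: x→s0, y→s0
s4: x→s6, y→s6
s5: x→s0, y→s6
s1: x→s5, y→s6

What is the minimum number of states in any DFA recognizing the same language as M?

3

First remove the unreachable states {s2,s3}; 5 states remain.
Start with accepting vs non-accepting: {s6} | {s0,s1,s4,s5}.
Split {s0,s1,s4,s5} by δ(·,x) → {s0,s1,s5} and {s4}.
The partition is now stable with 3 blocks: {s6} | {s0,s1,s5} | {s4}.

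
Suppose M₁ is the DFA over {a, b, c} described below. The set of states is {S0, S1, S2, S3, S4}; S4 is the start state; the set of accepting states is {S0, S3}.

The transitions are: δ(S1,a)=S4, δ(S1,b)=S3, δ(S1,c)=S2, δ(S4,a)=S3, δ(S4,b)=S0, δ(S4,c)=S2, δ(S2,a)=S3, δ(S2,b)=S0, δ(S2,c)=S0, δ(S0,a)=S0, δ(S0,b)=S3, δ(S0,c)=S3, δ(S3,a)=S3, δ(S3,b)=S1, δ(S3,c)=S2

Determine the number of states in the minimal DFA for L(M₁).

5

P0 = {S0,S3} | {S1,S2,S4}.
On input b, block {S0,S3} splits into {S0} and {S3}.
Refine {S1,S2,S4} on symbol a: members go to different blocks, giving {S2,S4} and {S1}.
On input c, block {S2,S4} splits into {S2} and {S4}.
No further refinement is possible. Final partition (5 blocks): {S0} | {S2} | {S3} | {S1} | {S4}.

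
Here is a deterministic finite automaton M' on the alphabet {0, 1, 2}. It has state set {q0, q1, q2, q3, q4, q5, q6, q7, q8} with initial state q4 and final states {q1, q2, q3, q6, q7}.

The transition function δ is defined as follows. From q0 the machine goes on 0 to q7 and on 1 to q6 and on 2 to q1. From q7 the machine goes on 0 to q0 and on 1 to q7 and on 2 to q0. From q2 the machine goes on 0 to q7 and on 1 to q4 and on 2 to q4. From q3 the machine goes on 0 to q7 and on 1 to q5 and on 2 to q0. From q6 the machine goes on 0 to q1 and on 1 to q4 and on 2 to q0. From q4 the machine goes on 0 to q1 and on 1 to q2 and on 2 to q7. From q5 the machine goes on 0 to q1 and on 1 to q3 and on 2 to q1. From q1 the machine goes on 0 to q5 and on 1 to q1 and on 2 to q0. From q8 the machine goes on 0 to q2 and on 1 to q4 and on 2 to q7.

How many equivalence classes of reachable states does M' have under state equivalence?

3

Reachable states from the start: {q0,q1,q2,q3,q4,q5,q6,q7}. Unreachable: {q8} — drop them.
Initial partition by acceptance: {q1,q2,q3,q6,q7} | {q0,q4,q5}.
On input 0, block {q1,q2,q3,q6,q7} splits into {q2,q3,q6} and {q1,q7}.
Stable partition: {q2,q3,q6} | {q0,q4,q5} | {q1,q7} — 3 equivalence classes.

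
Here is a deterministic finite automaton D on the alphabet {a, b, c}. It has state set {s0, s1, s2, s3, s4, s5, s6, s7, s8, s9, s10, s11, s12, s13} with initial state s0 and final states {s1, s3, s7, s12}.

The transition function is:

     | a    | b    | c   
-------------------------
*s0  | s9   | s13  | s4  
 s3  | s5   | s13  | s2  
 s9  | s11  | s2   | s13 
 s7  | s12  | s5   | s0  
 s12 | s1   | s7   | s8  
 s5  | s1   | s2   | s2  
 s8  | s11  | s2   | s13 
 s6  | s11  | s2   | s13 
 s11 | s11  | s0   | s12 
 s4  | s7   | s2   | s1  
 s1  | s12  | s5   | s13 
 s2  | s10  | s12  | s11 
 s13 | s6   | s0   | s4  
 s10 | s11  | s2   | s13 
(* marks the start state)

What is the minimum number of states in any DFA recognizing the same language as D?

First remove the unreachable states {s3}; 13 states remain.
P0 = {s1,s7,s12} | {s0,s2,s4,s5,s6,s8,s9,s10,s11,s13}.
Split {s1,s7,s12} by δ(·,b) → {s1,s7} and {s12}.
Split {s0,s2,s4,s5,s6,s8,s9,s10,s11,s13} by δ(·,a) → {s0,s2,s6,s8,s9,s10,s11,s13} and {s4,s5}.
Refine {s0,s2,s6,s8,s9,s10,s11,s13} on symbol b: members go to different blocks, giving {s0,s6,s8,s9,s10,s11,s13} and {s2}.
Split {s0,s6,s8,s9,s10,s11,s13} by δ(·,b) → {s6,s8,s9,s10} and {s0,s11,s13}.
On input c, block {s4,s5} splits into {s4} and {s5}.
On input a, block {s0,s11,s13} splits into {s0,s13} and {s11}.
The partition is now stable with 8 blocks: {s1,s7} | {s6,s8,s9,s10} | {s12} | {s4} | {s2} | {s0,s13} | {s5} | {s11}.

8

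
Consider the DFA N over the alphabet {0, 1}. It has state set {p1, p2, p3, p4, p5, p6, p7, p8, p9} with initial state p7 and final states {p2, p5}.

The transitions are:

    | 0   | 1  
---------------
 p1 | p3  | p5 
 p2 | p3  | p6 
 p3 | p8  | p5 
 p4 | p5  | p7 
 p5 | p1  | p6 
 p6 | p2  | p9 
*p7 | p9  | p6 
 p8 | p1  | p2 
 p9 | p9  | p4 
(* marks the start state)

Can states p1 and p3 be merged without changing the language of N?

Every state is reachable, so we keep all 9.
Initial partition by acceptance: {p2,p5} | {p1,p3,p4,p6,p7,p8,p9}.
Refine {p1,p3,p4,p6,p7,p8,p9} on symbol 0: members go to different blocks, giving {p1,p3,p7,p8,p9} and {p4,p6}.
Refine {p1,p3,p7,p8,p9} on symbol 1: members go to different blocks, giving {p1,p3,p8} and {p7,p9}.
The partition is now stable with 4 blocks: {p2,p5} | {p1,p3,p8} | {p4,p6} | {p7,p9}.
p1 and p3 lie in the same block of the stable partition, so they are equivalent — no string distinguishes them.

Yes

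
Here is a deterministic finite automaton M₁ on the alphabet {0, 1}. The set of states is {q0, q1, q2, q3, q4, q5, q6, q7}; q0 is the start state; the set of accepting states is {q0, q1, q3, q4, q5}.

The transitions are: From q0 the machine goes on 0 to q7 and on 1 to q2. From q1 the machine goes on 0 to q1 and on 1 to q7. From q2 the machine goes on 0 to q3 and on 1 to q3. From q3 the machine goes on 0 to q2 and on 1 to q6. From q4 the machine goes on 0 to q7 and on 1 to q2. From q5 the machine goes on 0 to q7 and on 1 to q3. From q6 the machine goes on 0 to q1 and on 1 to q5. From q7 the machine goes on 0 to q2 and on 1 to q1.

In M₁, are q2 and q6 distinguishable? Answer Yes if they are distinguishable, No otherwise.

Yes

First remove the unreachable states {q4}; 7 states remain.
Start with accepting vs non-accepting: {q0,q1,q3,q5} | {q2,q6,q7}.
Split {q0,q1,q3,q5} by δ(·,0) → {q0,q3,q5} and {q1}.
Split {q0,q3,q5} by δ(·,1) → {q0,q3} and {q5}.
Split {q2,q6,q7} by δ(·,0) → {q2} and {q6} and {q7}.
Split {q0,q3} by δ(·,0) → {q0} and {q3}.
The partition is now stable with 7 blocks: {q0} | {q2} | {q1} | {q5} | {q6} | {q7} | {q3}.
q2 and q6 end up in different blocks, so they are distinguishable. For instance, the string '00' is accepted from only q6.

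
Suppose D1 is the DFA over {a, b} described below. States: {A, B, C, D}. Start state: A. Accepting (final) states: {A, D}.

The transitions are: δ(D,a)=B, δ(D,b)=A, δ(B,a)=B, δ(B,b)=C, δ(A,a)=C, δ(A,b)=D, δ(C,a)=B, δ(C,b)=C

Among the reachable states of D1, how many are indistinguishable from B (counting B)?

All states are reachable from the start state.
P0 = {A,D} | {B,C}.
Stable partition: {A,D} | {B,C} — 2 equivalence classes.
State B belongs to the block {B,C}, which has 2 states.

2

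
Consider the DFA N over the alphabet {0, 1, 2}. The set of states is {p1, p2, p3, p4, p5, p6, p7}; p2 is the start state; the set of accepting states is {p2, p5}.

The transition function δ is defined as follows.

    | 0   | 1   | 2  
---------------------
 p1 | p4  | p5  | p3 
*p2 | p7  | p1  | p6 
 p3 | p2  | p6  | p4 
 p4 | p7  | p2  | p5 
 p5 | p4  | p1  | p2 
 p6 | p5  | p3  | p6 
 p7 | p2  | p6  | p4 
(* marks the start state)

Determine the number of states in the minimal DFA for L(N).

6

All states are reachable from the start state.
Initial partition by acceptance: {p2,p5} | {p1,p3,p4,p6,p7}.
On input 2, block {p2,p5} splits into {p2} and {p5}.
On input 0, block {p1,p3,p4,p6,p7} splits into {p1,p4} and {p3,p7} and {p6}.
Split {p1,p4} by δ(·,0) → {p1} and {p4}.
The partition is now stable with 6 blocks: {p2} | {p1} | {p5} | {p3,p7} | {p6} | {p4}.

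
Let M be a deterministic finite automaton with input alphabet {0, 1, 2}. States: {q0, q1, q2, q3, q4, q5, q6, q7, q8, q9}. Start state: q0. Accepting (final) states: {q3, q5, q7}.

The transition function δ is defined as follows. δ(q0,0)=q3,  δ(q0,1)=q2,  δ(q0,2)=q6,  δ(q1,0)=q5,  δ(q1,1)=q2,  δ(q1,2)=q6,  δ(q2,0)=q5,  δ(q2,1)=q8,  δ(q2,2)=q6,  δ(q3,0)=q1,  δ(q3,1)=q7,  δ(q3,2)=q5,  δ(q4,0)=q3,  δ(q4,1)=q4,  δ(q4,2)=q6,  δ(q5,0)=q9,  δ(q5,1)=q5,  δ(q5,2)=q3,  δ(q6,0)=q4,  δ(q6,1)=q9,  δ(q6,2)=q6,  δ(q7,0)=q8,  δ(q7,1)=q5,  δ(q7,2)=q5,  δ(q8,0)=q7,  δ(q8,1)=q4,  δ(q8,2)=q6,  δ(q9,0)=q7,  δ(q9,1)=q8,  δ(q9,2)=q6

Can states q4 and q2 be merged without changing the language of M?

All states are reachable from the start state.
Start with accepting vs non-accepting: {q3,q5,q7} | {q0,q1,q2,q4,q6,q8,q9}.
On input 0, block {q0,q1,q2,q4,q6,q8,q9} splits into {q0,q1,q2,q4,q8,q9} and {q6}.
The partition is now stable with 3 blocks: {q3,q5,q7} | {q0,q1,q2,q4,q8,q9} | {q6}.
q4 and q2 lie in the same block of the stable partition, so they are equivalent — no string distinguishes them.

Yes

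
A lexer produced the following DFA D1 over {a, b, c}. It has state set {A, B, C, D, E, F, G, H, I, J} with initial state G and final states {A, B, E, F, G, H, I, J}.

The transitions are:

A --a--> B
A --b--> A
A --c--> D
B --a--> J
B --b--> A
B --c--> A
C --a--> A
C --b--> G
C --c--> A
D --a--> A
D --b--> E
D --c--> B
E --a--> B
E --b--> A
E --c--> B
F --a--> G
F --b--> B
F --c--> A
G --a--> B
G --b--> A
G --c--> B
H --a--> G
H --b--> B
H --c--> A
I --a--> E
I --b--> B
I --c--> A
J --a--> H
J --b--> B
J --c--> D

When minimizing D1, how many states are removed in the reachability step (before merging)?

BFS from G reaches {A, B, D, E, G, H, J}; the 3 state(s) C, F, I are never visited.

3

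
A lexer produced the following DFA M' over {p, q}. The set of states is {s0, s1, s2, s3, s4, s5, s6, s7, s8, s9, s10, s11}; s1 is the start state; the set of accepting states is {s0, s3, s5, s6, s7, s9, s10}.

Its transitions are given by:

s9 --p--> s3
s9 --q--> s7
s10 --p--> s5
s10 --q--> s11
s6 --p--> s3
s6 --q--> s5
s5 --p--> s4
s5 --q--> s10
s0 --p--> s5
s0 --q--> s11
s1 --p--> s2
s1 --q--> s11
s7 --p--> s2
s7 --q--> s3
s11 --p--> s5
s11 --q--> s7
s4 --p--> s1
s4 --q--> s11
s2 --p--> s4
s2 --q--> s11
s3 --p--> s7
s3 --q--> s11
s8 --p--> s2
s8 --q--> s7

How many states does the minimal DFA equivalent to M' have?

States {s0,s6,s8,s9} cannot be reached from the start state, so discard them.
Start with accepting vs non-accepting: {s3,s5,s7,s10} | {s1,s2,s4,s11}.
Refine {s3,s5,s7,s10} on symbol p: members go to different blocks, giving {s3,s10} and {s5,s7}.
On input p, block {s1,s2,s4,s11} splits into {s1,s2,s4} and {s11}.
Stable partition: {s3,s10} | {s1,s2,s4} | {s5,s7} | {s11} — 4 equivalence classes.

4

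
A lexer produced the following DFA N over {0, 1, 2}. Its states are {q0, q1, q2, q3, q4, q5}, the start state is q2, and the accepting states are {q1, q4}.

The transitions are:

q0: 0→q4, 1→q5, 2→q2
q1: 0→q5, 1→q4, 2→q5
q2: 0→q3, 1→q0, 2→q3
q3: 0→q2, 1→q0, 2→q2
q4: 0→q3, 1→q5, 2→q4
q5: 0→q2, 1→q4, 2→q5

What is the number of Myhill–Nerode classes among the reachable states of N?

4

States {q1} cannot be reached from the start state, so discard them.
P0 = {q4} | {q0,q2,q3,q5}.
Refine {q0,q2,q3,q5} on symbol 0: members go to different blocks, giving {q2,q3,q5} and {q0}.
On input 1, block {q2,q3,q5} splits into {q2,q3} and {q5}.
The partition is now stable with 4 blocks: {q4} | {q2,q3} | {q0} | {q5}.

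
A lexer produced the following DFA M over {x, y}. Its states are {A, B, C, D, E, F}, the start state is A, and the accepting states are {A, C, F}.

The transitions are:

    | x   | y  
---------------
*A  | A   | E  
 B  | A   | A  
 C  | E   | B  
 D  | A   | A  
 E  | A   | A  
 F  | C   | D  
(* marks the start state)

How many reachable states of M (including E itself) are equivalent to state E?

1

First remove the unreachable states {B,C,D,F}; 2 states remain.
P0 = {A} | {E}.
Stable partition: {A} | {E} — 2 equivalence classes.
State E belongs to the block {E}, which has 1 states.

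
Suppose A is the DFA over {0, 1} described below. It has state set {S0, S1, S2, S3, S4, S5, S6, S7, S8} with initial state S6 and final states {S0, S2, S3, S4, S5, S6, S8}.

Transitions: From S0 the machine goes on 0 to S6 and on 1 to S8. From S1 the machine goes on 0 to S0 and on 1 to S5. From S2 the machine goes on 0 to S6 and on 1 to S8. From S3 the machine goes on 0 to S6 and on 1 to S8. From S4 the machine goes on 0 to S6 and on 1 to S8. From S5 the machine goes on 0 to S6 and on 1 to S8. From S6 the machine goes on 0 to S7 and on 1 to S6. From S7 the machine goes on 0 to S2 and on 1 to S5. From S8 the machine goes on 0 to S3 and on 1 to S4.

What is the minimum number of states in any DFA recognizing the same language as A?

4

First remove the unreachable states {S0,S1}; 7 states remain.
P0 = {S2,S3,S4,S5,S6,S8} | {S7}.
Refine {S2,S3,S4,S5,S6,S8} on symbol 0: members go to different blocks, giving {S2,S3,S4,S5,S8} and {S6}.
On input 0, block {S2,S3,S4,S5,S8} splits into {S2,S3,S4,S5} and {S8}.
Stable partition: {S2,S3,S4,S5} | {S7} | {S6} | {S8} — 4 equivalence classes.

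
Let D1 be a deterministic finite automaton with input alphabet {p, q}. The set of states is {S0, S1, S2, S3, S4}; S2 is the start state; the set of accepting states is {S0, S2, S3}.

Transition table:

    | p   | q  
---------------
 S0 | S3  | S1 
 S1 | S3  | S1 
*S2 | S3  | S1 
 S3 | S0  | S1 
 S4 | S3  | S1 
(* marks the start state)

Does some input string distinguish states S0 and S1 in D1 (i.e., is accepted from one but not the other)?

States {S4} cannot be reached from the start state, so discard them.
P0 = {S0,S2,S3} | {S1}.
No further refinement is possible. Final partition (2 blocks): {S0,S2,S3} | {S1}.
S0 and S1 end up in different blocks, so they are distinguishable. For instance, the string 'ε' is accepted from only S0.

Yes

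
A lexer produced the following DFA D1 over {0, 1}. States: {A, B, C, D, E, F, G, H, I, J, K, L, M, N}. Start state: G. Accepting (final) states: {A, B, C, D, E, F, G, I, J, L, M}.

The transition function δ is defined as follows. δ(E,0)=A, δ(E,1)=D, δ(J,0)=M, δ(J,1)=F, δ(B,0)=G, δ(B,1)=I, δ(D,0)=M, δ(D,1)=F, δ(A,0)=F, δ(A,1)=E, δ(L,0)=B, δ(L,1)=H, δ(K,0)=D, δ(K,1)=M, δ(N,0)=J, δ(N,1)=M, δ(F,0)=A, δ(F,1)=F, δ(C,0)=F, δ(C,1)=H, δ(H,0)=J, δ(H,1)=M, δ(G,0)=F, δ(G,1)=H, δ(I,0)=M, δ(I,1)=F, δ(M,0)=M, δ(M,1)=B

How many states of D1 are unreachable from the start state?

Starting at G and following transitions, the reachable set is {A, B, D, E, F, G, H, I, J, M}. That leaves C, K, L, N unreachable — 4 in total.

4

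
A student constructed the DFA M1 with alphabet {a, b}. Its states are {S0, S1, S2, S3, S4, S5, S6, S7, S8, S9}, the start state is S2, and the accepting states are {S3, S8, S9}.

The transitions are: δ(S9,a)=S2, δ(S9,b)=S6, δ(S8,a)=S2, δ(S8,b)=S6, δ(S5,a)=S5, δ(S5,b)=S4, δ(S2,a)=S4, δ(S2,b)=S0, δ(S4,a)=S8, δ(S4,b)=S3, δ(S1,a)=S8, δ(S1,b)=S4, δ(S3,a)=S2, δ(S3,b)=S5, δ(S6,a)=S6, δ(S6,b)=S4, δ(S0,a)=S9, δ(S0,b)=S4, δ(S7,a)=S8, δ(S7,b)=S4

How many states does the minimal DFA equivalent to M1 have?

States {S1,S7} cannot be reached from the start state, so discard them.
Initial partition by acceptance: {S3,S8,S9} | {S0,S2,S4,S5,S6}.
Split {S0,S2,S4,S5,S6} by δ(·,a) → {S2,S5,S6} and {S0,S4}.
On input a, block {S2,S5,S6} splits into {S5,S6} and {S2}.
Split {S0,S4} by δ(·,b) → {S0} and {S4}.
The partition is now stable with 5 blocks: {S3,S8,S9} | {S5,S6} | {S0} | {S2} | {S4}.

5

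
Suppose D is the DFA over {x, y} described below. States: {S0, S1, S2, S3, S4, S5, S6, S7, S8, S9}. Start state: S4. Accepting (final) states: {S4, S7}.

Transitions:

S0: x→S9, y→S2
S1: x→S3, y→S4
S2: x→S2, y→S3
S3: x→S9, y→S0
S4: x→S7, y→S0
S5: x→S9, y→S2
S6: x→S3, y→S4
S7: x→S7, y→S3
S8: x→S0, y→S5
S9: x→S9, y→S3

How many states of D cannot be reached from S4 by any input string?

Starting at S4 and following transitions, the reachable set is {S0, S2, S3, S4, S7, S9}. That leaves S1, S5, S6, S8 unreachable — 4 in total.

4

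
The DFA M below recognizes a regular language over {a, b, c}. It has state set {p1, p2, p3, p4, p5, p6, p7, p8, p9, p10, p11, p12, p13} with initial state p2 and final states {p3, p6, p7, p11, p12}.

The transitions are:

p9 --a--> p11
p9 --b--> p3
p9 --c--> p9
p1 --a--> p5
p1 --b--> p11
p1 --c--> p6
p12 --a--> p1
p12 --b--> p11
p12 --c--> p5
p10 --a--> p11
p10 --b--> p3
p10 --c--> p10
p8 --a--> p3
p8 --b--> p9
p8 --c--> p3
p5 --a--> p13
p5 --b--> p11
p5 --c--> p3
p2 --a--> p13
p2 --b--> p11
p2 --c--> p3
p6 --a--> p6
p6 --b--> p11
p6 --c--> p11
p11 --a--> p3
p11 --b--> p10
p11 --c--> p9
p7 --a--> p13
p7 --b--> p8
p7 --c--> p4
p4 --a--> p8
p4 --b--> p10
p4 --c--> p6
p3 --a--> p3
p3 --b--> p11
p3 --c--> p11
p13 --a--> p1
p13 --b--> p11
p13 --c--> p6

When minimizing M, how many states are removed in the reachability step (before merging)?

4

No path from p2 leads to p4, p7, p8, p12; the other 9 states are all reachable.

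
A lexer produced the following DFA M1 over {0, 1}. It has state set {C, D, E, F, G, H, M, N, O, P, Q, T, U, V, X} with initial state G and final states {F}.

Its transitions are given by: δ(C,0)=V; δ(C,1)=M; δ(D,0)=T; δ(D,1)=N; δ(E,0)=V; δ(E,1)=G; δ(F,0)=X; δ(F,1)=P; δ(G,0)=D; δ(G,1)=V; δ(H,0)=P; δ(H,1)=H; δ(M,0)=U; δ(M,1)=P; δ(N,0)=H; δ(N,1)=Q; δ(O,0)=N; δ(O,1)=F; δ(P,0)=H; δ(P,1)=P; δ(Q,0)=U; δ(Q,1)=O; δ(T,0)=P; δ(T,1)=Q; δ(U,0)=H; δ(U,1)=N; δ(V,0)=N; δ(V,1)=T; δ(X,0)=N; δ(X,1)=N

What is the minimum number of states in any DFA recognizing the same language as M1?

States {C,E,M} cannot be reached from the start state, so discard them.
P0 = {F} | {D,G,H,N,O,P,Q,T,U,V,X}.
On input 1, block {D,G,H,N,O,P,Q,T,U,V,X} splits into {D,G,H,N,P,Q,T,U,V,X} and {O}.
On input 1, block {D,G,H,N,P,Q,T,U,V,X} splits into {D,G,H,N,P,T,U,V,X} and {Q}.
Refine {D,G,H,N,P,T,U,V,X} on symbol 1: members go to different blocks, giving {D,G,H,P,U,V,X} and {N,T}.
Split {D,G,H,P,U,V,X} by δ(·,0) → {G,H,P,U} and {D,V,X}.
On input 0, block {G,H,P,U} splits into {H,P,U} and {G}.
Refine {H,P,U} on symbol 1: members go to different blocks, giving {H,P} and {U}.
Stable partition: {F} | {H,P} | {O} | {Q} | {N,T} | {D,V,X} | {G} | {U} — 8 equivalence classes.

8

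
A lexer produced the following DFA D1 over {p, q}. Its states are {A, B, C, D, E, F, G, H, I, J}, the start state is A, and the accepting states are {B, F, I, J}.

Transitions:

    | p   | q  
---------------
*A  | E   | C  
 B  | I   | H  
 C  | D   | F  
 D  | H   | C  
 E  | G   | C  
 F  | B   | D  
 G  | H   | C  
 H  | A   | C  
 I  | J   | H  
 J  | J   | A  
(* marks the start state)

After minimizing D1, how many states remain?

P0 = {B,F,I,J} | {A,C,D,E,G,H}.
On input q, block {A,C,D,E,G,H} splits into {A,D,E,G,H} and {C}.
Stable partition: {B,F,I,J} | {A,D,E,G,H} | {C} — 3 equivalence classes.

3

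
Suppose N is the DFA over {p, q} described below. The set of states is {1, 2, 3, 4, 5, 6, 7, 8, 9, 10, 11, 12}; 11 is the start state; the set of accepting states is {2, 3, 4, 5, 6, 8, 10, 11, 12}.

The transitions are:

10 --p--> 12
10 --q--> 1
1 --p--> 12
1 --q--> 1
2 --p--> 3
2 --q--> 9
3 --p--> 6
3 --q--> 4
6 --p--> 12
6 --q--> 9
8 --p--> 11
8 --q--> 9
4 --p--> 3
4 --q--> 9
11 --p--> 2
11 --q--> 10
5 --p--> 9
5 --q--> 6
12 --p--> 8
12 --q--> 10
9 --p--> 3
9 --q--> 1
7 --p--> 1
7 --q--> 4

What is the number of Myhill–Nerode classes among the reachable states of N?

3

Reachable states from the start: {1,2,3,4,6,8,9,10,11,12}. Unreachable: {5,7} — drop them.
Start with accepting vs non-accepting: {2,3,4,6,8,10,11,12} | {1,9}.
Refine {2,3,4,6,8,10,11,12} on symbol q: members go to different blocks, giving {2,4,6,8,10} and {3,11,12}.
Stable partition: {2,4,6,8,10} | {1,9} | {3,11,12} — 3 equivalence classes.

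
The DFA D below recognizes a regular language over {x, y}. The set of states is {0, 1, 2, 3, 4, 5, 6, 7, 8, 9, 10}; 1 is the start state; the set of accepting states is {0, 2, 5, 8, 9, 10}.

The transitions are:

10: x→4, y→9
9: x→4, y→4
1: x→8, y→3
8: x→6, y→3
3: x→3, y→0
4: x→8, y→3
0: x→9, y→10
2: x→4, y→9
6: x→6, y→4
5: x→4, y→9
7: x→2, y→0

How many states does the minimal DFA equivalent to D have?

7

First remove the unreachable states {2,5,7}; 8 states remain.
P0 = {0,8,9,10} | {1,3,4,6}.
Split {0,8,9,10} by δ(·,x) → {8,9,10} and {0}.
Refine {8,9,10} on symbol y: members go to different blocks, giving {8,9} and {10}.
On input x, block {1,3,4,6} splits into {1,4} and {3,6}.
On input x, block {8,9} splits into {8} and {9}.
Refine {3,6} on symbol y: members go to different blocks, giving {3} and {6}.
Stable partition: {8} | {1,4} | {0} | {10} | {3} | {9} | {6} — 7 equivalence classes.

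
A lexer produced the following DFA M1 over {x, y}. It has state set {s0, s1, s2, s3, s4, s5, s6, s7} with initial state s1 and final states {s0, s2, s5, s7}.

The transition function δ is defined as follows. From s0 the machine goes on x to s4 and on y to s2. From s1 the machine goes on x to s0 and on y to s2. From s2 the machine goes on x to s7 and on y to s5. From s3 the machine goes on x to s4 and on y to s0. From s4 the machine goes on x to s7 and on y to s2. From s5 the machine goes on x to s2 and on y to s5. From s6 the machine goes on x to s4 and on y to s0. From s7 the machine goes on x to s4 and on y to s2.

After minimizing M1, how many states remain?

4

States {s3,s6} cannot be reached from the start state, so discard them.
Start with accepting vs non-accepting: {s0,s2,s5,s7} | {s1,s4}.
Split {s0,s2,s5,s7} by δ(·,x) → {s0,s7} and {s2,s5}.
On input x, block {s2,s5} splits into {s2} and {s5}.
Stable partition: {s0,s7} | {s1,s4} | {s2} | {s5} — 4 equivalence classes.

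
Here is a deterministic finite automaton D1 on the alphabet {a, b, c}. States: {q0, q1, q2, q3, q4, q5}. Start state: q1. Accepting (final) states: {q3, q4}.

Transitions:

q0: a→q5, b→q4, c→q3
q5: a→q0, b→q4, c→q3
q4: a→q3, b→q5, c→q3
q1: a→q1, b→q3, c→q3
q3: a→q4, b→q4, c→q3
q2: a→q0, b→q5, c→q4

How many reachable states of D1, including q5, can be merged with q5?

States {q2} cannot be reached from the start state, so discard them.
Initial partition by acceptance: {q3,q4} | {q0,q1,q5}.
On input b, block {q3,q4} splits into {q3} and {q4}.
Refine {q0,q1,q5} on symbol b: members go to different blocks, giving {q0,q5} and {q1}.
No further refinement is possible. Final partition (4 blocks): {q3} | {q0,q5} | {q4} | {q1}.
State q5 belongs to the block {q0,q5}, which has 2 states.

2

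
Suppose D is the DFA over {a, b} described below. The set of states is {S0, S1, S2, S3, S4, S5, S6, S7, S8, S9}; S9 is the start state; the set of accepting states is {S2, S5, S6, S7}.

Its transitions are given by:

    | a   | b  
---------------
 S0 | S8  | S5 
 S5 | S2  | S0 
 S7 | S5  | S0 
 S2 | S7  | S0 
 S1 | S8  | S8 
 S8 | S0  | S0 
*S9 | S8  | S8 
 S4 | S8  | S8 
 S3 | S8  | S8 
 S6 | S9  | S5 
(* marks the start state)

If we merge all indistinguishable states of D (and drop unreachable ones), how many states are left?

4

Reachable states from the start: {S0,S2,S5,S7,S8,S9}. Unreachable: {S1,S3,S4,S6} — drop them.
P0 = {S2,S5,S7} | {S0,S8,S9}.
Split {S0,S8,S9} by δ(·,b) → {S8,S9} and {S0}.
On input a, block {S8,S9} splits into {S8} and {S9}.
No further refinement is possible. Final partition (4 blocks): {S2,S5,S7} | {S8} | {S0} | {S9}.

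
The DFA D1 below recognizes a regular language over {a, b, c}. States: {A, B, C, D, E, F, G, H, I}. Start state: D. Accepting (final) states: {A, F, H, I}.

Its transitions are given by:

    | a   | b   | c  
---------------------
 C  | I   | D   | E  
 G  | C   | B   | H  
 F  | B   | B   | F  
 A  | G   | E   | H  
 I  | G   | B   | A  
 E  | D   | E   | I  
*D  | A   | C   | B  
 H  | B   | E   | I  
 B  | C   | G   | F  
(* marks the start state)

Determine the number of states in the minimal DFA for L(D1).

Every state is reachable, so we keep all 9.
Initial partition by acceptance: {A,F,H,I} | {B,C,D,E,G}.
Split {B,C,D,E,G} by δ(·,a) → {B,E,G} and {C,D}.
The partition is now stable with 3 blocks: {A,F,H,I} | {B,E,G} | {C,D}.

3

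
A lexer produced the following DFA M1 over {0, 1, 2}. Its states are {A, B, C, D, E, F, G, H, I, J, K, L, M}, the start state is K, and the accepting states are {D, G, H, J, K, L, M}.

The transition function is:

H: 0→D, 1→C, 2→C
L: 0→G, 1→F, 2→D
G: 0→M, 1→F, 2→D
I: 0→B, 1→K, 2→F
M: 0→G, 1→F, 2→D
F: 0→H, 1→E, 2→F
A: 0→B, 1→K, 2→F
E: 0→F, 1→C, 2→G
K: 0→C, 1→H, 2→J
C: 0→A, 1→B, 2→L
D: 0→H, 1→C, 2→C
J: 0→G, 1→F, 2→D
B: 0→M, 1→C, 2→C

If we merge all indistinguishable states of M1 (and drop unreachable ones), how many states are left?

First remove the unreachable states {I}; 12 states remain.
Initial partition by acceptance: {D,G,H,J,K,L,M} | {A,B,C,E,F}.
Split {D,G,H,J,K,L,M} by δ(·,0) → {D,G,H,J,L,M} and {K}.
Refine {D,G,H,J,L,M} on symbol 2: members go to different blocks, giving {G,J,L,M} and {D,H}.
Split {A,B,C,E,F} by δ(·,0) → {A,C,E} and {B} and {F}.
On input 0, block {A,C,E} splits into {A} and {C} and {E}.
Stable partition: {G,J,L,M} | {A} | {K} | {D,H} | {B} | {F} | {C} | {E} — 8 equivalence classes.

8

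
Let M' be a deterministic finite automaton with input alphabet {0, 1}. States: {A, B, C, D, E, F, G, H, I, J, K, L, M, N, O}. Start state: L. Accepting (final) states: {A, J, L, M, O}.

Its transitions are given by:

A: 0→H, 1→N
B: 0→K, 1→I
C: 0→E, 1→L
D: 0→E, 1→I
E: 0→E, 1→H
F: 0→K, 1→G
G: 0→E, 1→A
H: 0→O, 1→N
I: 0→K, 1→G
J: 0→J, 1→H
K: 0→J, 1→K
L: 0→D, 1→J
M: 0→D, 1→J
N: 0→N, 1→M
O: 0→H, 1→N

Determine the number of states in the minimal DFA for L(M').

States {B,C,F} cannot be reached from the start state, so discard them.
Start with accepting vs non-accepting: {A,J,L,M,O} | {D,E,G,H,I,K,N}.
Split {A,J,L,M,O} by δ(·,0) → {A,L,M,O} and {J}.
Split {A,L,M,O} by δ(·,1) → {A,O} and {L,M}.
Refine {D,E,G,H,I,K,N} on symbol 0: members go to different blocks, giving {D,E,G,I,N} and {H} and {K}.
Split {D,E,G,I,N} by δ(·,0) → {D,E,G,N} and {I}.
Split {D,E,G,N} by δ(·,1) → {D} and {E} and {G} and {N}.
No further refinement is possible. Final partition (10 blocks): {A,O} | {D} | {J} | {L,M} | {H} | {K} | {I} | {E} | {G} | {N}.

10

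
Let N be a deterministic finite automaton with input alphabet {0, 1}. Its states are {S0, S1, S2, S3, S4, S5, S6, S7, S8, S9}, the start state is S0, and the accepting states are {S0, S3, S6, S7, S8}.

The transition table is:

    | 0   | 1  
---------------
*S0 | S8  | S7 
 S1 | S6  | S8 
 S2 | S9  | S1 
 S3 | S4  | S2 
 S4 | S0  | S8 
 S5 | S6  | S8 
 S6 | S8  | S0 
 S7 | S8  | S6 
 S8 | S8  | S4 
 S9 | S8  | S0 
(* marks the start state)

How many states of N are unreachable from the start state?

5

Starting at S0 and following transitions, the reachable set is {S0, S4, S6, S7, S8}. That leaves S1, S2, S3, S5, S9 unreachable — 5 in total.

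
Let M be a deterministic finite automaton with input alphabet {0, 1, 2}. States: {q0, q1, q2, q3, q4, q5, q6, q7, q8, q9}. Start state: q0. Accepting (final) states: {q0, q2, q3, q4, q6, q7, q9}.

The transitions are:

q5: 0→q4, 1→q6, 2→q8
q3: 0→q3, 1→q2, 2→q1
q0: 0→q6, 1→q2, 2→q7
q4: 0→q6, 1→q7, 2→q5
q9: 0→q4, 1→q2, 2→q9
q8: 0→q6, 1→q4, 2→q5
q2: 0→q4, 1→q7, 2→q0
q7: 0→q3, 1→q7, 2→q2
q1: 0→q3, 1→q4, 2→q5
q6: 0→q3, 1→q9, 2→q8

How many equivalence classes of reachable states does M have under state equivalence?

3

Every state is reachable, so we keep all 10.
Start with accepting vs non-accepting: {q0,q2,q3,q4,q6,q7,q9} | {q1,q5,q8}.
Refine {q0,q2,q3,q4,q6,q7,q9} on symbol 2: members go to different blocks, giving {q0,q2,q7,q9} and {q3,q4,q6}.
No further refinement is possible. Final partition (3 blocks): {q0,q2,q7,q9} | {q1,q5,q8} | {q3,q4,q6}.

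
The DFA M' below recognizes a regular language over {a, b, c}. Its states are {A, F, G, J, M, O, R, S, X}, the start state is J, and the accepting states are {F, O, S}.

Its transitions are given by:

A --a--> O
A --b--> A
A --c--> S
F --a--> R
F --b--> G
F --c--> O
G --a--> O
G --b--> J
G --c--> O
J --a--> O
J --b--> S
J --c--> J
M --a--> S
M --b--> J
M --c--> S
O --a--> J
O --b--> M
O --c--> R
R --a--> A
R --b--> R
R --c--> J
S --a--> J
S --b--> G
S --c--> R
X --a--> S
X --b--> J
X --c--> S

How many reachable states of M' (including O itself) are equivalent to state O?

First remove the unreachable states {F,X}; 7 states remain.
Initial partition by acceptance: {O,S} | {A,G,J,M,R}.
Split {A,G,J,M,R} by δ(·,a) → {A,G,J,M} and {R}.
Refine {A,G,J,M} on symbol b: members go to different blocks, giving {A,G,M} and {J}.
Refine {A,G,M} on symbol b: members go to different blocks, giving {G,M} and {A}.
No further refinement is possible. Final partition (5 blocks): {O,S} | {G,M} | {R} | {J} | {A}.
The equivalence class containing O is {O,S}, of size 2.

2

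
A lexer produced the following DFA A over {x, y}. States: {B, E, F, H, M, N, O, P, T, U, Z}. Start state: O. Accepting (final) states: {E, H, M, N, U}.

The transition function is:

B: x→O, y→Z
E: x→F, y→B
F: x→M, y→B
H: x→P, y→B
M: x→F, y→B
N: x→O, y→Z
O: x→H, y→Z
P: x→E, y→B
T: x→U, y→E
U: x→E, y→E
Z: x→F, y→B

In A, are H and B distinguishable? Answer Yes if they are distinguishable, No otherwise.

Yes

First remove the unreachable states {N,T,U}; 8 states remain.
P0 = {E,H,M} | {B,F,O,P,Z}.
On input x, block {B,F,O,P,Z} splits into {F,O,P} and {B,Z}.
The partition is now stable with 3 blocks: {E,H,M} | {F,O,P} | {B,Z}.
H and B end up in different blocks, so they are distinguishable. For instance, the string 'ε' is accepted from only H.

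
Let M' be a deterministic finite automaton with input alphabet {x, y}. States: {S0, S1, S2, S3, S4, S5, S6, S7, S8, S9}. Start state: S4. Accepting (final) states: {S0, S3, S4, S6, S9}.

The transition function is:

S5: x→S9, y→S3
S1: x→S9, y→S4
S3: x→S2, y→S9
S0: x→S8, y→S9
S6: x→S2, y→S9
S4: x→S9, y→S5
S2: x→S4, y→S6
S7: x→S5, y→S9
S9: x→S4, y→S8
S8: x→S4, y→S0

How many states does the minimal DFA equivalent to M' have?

3

Reachable states from the start: {S0,S2,S3,S4,S5,S6,S8,S9}. Unreachable: {S1,S7} — drop them.
P0 = {S0,S3,S4,S6,S9} | {S2,S5,S8}.
Refine {S0,S3,S4,S6,S9} on symbol x: members go to different blocks, giving {S0,S3,S6} and {S4,S9}.
The partition is now stable with 3 blocks: {S0,S3,S6} | {S2,S5,S8} | {S4,S9}.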